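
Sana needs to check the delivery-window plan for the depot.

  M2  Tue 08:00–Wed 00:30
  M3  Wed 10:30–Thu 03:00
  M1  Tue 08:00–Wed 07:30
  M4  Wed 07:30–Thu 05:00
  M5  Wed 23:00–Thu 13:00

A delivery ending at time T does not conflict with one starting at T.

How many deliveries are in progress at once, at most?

Sort all start/end points and keep a running count:
Tue 08:00 start M1 → 1
Tue 08:00 start M2 → 2
Wed 00:30 end M2 → 1
Wed 07:30 end M1 → 0
Wed 07:30 start M4 → 1
Wed 10:30 start M3 → 2
Wed 23:00 start M5 → 3
Thu 03:00 end M3 → 2
Thu 05:00 end M4 → 1
Thu 13:00 end M5 → 0
Peak is 3, at Wed 23:00 (M3, M4, M5).

3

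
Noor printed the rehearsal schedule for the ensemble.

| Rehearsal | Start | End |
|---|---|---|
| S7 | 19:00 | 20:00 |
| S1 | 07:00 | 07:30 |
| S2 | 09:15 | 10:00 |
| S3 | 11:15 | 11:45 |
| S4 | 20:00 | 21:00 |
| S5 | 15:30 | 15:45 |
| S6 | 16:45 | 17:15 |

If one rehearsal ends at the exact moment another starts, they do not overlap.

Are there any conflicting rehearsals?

No

Sorted by start: S1, S2, S3, S5, S6, S7, S4.
S2 starts after S1 ends — done with S1.
S3 starts after S2 ends — done with S2.
S5 starts after S3 ends — done with S3.
S6 starts after S5 ends — done with S5.
S7 starts after S6 ends — done with S6.
S4 starts exactly when S7 ends (back-to-back, no overlap).
Every pair is clear; the schedule has no overlaps.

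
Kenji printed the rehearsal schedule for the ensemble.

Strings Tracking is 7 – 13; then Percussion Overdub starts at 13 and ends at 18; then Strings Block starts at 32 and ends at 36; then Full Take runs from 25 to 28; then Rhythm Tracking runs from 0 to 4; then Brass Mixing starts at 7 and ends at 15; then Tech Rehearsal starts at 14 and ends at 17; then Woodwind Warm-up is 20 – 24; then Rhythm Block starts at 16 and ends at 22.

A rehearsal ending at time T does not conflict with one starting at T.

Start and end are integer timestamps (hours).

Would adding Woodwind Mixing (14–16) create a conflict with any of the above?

Rhythm Tracking: ends 4 at or before Woodwind Mixing starts 14 → clear.
Brass Mixing: starts 7 before Woodwind Mixing ends 16, and ends 15 after Woodwind Mixing starts 14 → overlap.
Strings Tracking: ends 13 at or before Woodwind Mixing starts 14 → clear.
Percussion Overdub: starts 13 before Woodwind Mixing ends 16, and ends 18 after Woodwind Mixing starts 14 → overlap.
Tech Rehearsal: starts 14 before Woodwind Mixing ends 16, and ends 17 after Woodwind Mixing starts 14 → overlap.
Rhythm Block: starts 16 at or after Woodwind Mixing ends 16 → clear.
Woodwind Warm-up: starts 20 at or after Woodwind Mixing ends 16 → clear.
Full Take: starts 25 at or after Woodwind Mixing ends 16 → clear.
Strings Block: starts 32 at or after Woodwind Mixing ends 16 → clear.
Woodwind Mixing overlaps Brass Mixing, Tech Rehearsal, Percussion Overdub.

Yes — it overlaps Brass Mixing, Percussion Overdub, Tech Rehearsal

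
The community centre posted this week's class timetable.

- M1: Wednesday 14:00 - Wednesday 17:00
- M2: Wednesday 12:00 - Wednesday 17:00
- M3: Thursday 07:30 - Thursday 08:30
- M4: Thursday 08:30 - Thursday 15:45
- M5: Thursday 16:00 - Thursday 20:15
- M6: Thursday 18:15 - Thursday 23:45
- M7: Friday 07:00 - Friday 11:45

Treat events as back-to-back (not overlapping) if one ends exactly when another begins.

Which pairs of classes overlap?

Sorted by start: M2, M1, M3, M4, M5, M6, M7.
M1 starts before M2 ends → M2 and M1 overlap.
M3 starts after M2 ends, so nothing later overlaps M2 either.
M3 starts after M1 ends, so nothing later overlaps M1 either.
M4 starts exactly when M3 ends (back-to-back, no overlap), so nothing later overlaps M3 either.
M5 starts after M4 ends, so nothing later overlaps M4 either.
M6 starts before M5 ends → M5 and M6 overlap.
M7 starts after M5 ends.
M7 starts after M6 ends.

M1 & M2, M5 & M6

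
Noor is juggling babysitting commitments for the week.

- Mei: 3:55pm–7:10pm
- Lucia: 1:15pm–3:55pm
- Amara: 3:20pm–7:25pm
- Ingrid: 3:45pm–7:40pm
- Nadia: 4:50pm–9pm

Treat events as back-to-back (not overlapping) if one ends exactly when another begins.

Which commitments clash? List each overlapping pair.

Amara & Ingrid, Amara & Lucia, Amara & Mei, Amara & Nadia, Ingrid & Lucia, Ingrid & Mei, Ingrid & Nadia, Mei & Nadia

Sorted by start: Lucia, Amara, Ingrid, Mei, Nadia.
Amara starts before Lucia ends → Lucia and Amara overlap.
Ingrid starts before Lucia ends → Lucia and Ingrid overlap.
Mei starts exactly when Lucia ends (back-to-back, no overlap) — done with Lucia.
Ingrid starts before Amara ends → Amara and Ingrid overlap.
Mei starts before Amara ends → Amara and Mei overlap.
Nadia starts before Amara ends → Amara and Nadia overlap.
Mei starts before Ingrid ends → Ingrid and Mei overlap.
Nadia starts before Ingrid ends → Ingrid and Nadia overlap.
Nadia starts before Mei ends → Mei and Nadia overlap.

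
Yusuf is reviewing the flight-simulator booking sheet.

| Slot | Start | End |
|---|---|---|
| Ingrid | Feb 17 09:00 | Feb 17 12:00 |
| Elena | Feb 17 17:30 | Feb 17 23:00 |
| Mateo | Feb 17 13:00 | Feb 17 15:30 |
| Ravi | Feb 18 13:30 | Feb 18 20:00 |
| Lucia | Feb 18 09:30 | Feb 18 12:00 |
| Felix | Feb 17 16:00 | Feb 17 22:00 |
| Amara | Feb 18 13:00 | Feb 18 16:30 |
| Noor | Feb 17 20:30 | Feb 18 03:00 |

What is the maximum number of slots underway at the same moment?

Sort all start/end points and keep a running count:
Feb 17 09:00 start Ingrid → 1
Feb 17 12:00 end Ingrid → 0
Feb 17 13:00 start Mateo → 1
Feb 17 15:30 end Mateo → 0
Feb 17 16:00 start Felix → 1
Feb 17 17:30 start Elena → 2
Feb 17 20:30 start Noor → 3
Feb 17 22:00 end Felix → 2
Feb 17 23:00 end Elena → 1
Feb 18 03:00 end Noor → 0
Feb 18 09:30 start Lucia → 1
Feb 18 12:00 end Lucia → 0
Feb 18 13:00 start Amara → 1
Feb 18 13:30 start Ravi → 2
Feb 18 16:30 end Amara → 1
Feb 18 20:00 end Ravi → 0
Peak is 3, at Feb 17 20:30 (Elena, Felix, Noor).

3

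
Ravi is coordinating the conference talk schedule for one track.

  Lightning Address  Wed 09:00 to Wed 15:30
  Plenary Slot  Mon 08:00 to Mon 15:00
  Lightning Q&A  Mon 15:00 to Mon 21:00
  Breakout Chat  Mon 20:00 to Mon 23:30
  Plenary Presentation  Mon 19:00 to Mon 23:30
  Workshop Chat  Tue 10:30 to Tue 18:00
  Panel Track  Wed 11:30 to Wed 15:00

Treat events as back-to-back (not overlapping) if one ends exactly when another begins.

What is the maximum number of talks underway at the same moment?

Sort all start/end points and keep a running count:
Mon 08:00 start Plenary Slot → 1
Mon 15:00 end Plenary Slot → 0
Mon 15:00 start Lightning Q&A → 1
Mon 19:00 start Plenary Presentation → 2
Mon 20:00 start Breakout Chat → 3
Mon 21:00 end Lightning Q&A → 2
Mon 23:30 end Breakout Chat → 1
Mon 23:30 end Plenary Presentation → 0
Tue 10:30 start Workshop Chat → 1
Tue 18:00 end Workshop Chat → 0
Wed 09:00 start Lightning Address → 1
Wed 11:30 start Panel Track → 2
Wed 15:00 end Panel Track → 1
Wed 15:30 end Lightning Address → 0
Peak is 3, at Mon 20:00 (Breakout Chat, Lightning Q&A, Plenary Presentation).

3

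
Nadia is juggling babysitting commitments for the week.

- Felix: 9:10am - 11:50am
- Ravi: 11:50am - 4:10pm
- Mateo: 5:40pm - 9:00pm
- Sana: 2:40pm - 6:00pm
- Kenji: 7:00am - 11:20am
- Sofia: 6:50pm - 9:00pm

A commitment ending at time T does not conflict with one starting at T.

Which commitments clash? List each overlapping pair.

Sorted by start: Kenji, Felix, Ravi, Sana, Mateo, Sofia.
Felix starts before Kenji ends → Kenji and Felix overlap.
Ravi starts after Kenji ends, so Kenji has no further overlaps.
Ravi starts exactly when Felix ends (back-to-back, no overlap), so Felix has no further overlaps.
Sana starts before Ravi ends → Ravi and Sana overlap.
Mateo starts after Ravi ends, so Ravi has no further overlaps.
Mateo starts before Sana ends → Sana and Mateo overlap.
Sofia starts after Sana ends.
Sofia starts before Mateo ends → Mateo and Sofia overlap.

Felix & Kenji, Mateo & Sana, Mateo & Sofia, Ravi & Sana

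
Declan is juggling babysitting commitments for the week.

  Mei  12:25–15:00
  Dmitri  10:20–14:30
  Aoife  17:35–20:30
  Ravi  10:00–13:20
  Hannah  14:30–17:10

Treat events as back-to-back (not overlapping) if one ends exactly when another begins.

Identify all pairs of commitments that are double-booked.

Two intervals overlap when each starts before the other ends.
Sorted by start: Ravi, Dmitri, Mei, Hannah, Aoife.
Dmitri starts before Ravi ends → Ravi and Dmitri overlap.
Mei starts before Ravi ends → Ravi and Mei overlap.
Hannah starts after Ravi ends; Ravi is clear from here.
Mei starts before Dmitri ends → Dmitri and Mei overlap.
Hannah starts exactly when Dmitri ends (back-to-back, no overlap); Dmitri is clear from here.
Hannah starts before Mei ends → Mei and Hannah overlap.
Aoife starts after Mei ends.
Aoife starts after Hannah ends.

Dmitri & Mei, Dmitri & Ravi, Hannah & Mei, Mei & Ravi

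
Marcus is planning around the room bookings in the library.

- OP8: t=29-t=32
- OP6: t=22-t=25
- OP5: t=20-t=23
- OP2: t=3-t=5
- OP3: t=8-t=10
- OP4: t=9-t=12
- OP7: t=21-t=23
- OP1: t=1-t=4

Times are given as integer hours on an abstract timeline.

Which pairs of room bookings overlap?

OP1 & OP2, OP3 & OP4, OP5 & OP6, OP5 & OP7, OP6 & OP7

Sorted by start: OP1, OP2, OP3, OP4, OP5, OP7, OP6, OP8.
OP2 starts before OP1 ends → OP1 and OP2 overlap.
OP3 starts after OP1 ends, so OP1 has no further overlaps.
OP3 starts after OP2 ends, so OP2 has no further overlaps.
OP4 starts before OP3 ends → OP3 and OP4 overlap.
OP5 starts after OP3 ends, so OP3 has no further overlaps.
OP5 starts after OP4 ends, so OP4 has no further overlaps.
OP7 starts before OP5 ends → OP5 and OP7 overlap.
OP6 starts before OP5 ends → OP5 and OP6 overlap.
OP8 starts after OP5 ends.
OP6 starts before OP7 ends → OP7 and OP6 overlap.
OP8 starts after OP7 ends.
OP8 starts after OP6 ends.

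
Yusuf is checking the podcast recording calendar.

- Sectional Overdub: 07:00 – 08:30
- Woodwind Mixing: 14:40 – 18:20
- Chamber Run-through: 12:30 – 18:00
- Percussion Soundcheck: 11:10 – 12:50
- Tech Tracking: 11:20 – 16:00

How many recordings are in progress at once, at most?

Sort all start/end points and keep a running count:
07:00 start Sectional Overdub → 1
08:30 end Sectional Overdub → 0
11:10 start Percussion Soundcheck → 1
11:20 start Tech Tracking → 2
12:30 start Chamber Run-through → 3
12:50 end Percussion Soundcheck → 2
14:40 start Woodwind Mixing → 3
16:00 end Tech Tracking → 2
18:00 end Chamber Run-through → 1
18:20 end Woodwind Mixing → 0
Peak is 3, at 12:30 (Chamber Run-through, Percussion Soundcheck, Tech Tracking).

3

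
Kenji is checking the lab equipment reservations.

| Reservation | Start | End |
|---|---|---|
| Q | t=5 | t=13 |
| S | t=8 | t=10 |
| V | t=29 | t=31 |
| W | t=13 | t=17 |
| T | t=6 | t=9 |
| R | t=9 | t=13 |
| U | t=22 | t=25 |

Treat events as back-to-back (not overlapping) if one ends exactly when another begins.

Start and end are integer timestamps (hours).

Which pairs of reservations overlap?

Sorted by start: Q, T, S, R, W, U, V.
T starts before Q ends → Q and T overlap.
S starts before Q ends → Q and S overlap.
R starts before Q ends → Q and R overlap.
W starts exactly when Q ends (back-to-back, no overlap); Q is clear from here.
S starts before T ends → T and S overlap.
R starts exactly when T ends (back-to-back, no overlap); T is clear from here.
R starts before S ends → S and R overlap.
W starts after S ends; S is clear from here.
W starts exactly when R ends (back-to-back, no overlap); R is clear from here.
U starts after W ends; W is clear from here.
V starts after U ends.

Q & R, Q & S, Q & T, R & S, S & T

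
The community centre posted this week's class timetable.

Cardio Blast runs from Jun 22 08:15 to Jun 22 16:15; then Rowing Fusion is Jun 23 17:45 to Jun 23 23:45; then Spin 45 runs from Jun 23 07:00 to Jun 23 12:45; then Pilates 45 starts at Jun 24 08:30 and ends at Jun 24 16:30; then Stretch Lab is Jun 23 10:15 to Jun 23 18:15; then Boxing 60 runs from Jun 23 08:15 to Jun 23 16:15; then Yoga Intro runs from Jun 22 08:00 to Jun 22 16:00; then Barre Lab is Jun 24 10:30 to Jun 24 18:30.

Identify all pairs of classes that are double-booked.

Two intervals overlap when each starts before the other ends.
Sorted by start: Yoga Intro, Cardio Blast, Spin 45, Boxing 60, Stretch Lab, Rowing Fusion, Pilates 45, Barre Lab.
Cardio Blast starts before Yoga Intro ends → Yoga Intro and Cardio Blast overlap.
Spin 45 starts after Yoga Intro ends, so nothing later overlaps Yoga Intro either.
Spin 45 starts after Cardio Blast ends, so nothing later overlaps Cardio Blast either.
Boxing 60 starts before Spin 45 ends → Spin 45 and Boxing 60 overlap.
Stretch Lab starts before Spin 45 ends → Spin 45 and Stretch Lab overlap.
Rowing Fusion starts after Spin 45 ends, so nothing later overlaps Spin 45 either.
Stretch Lab starts before Boxing 60 ends → Boxing 60 and Stretch Lab overlap.
Rowing Fusion starts after Boxing 60 ends, so nothing later overlaps Boxing 60 either.
Rowing Fusion starts before Stretch Lab ends → Stretch Lab and Rowing Fusion overlap.
Pilates 45 starts after Stretch Lab ends, so nothing later overlaps Stretch Lab either.
Pilates 45 starts after Rowing Fusion ends, so nothing later overlaps Rowing Fusion either.
Barre Lab starts before Pilates 45 ends → Pilates 45 and Barre Lab overlap.

Barre Lab & Pilates 45, Boxing 60 & Spin 45, Boxing 60 & Stretch Lab, Cardio Blast & Yoga Intro, Rowing Fusion & Stretch Lab, Spin 45 & Stretch Lab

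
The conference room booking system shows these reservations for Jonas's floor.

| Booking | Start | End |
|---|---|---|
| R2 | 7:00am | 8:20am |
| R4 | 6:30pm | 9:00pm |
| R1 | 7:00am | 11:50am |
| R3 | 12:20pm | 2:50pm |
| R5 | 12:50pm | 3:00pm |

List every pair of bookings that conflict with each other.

R1 & R2, R3 & R5

Sorted by start: R1, R2, R3, R5, R4.
R2 starts before R1 ends → R1 and R2 overlap.
R3 starts after R1 ends; R1 is clear from here.
R3 starts after R2 ends; R2 is clear from here.
R5 starts before R3 ends → R3 and R5 overlap.
R4 starts after R3 ends.
R4 starts after R5 ends.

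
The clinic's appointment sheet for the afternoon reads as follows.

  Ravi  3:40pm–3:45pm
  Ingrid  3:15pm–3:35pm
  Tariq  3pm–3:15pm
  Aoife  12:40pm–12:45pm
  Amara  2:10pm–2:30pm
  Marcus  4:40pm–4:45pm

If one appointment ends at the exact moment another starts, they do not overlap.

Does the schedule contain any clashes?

No

Check each pair: they overlap iff neither finishes before the other starts.
Sorted by start: Aoife, Amara, Tariq, Ingrid, Ravi, Marcus.
Amara starts after Aoife ends, so Aoife has no further overlaps.
Tariq starts after Amara ends, so Amara has no further overlaps.
Ingrid starts exactly when Tariq ends (back-to-back, no overlap), so Tariq has no further overlaps.
Ravi starts after Ingrid ends, so Ingrid has no further overlaps.
Marcus starts after Ravi ends.
Every pair is clear; the schedule has no overlaps.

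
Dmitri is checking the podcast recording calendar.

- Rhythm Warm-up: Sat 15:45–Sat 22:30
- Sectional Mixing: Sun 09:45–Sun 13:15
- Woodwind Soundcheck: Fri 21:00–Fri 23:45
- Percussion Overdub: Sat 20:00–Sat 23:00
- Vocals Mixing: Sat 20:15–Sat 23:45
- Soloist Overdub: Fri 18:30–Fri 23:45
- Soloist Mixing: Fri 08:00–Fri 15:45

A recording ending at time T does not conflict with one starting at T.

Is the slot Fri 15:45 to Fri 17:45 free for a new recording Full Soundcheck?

Yes — the slot is free

Soloist Mixing: ends Fri 15:45 at or before Full Soundcheck starts Fri 15:45 → clear.
Soloist Overdub: starts Fri 18:30 at or after Full Soundcheck ends Fri 17:45 → clear.
Woodwind Soundcheck: starts Fri 21:00 at or after Full Soundcheck ends Fri 17:45 → clear.
Rhythm Warm-up: starts Sat 15:45 at or after Full Soundcheck ends Fri 17:45 → clear.
Percussion Overdub: starts Sat 20:00 at or after Full Soundcheck ends Fri 17:45 → clear.
Vocals Mixing: starts Sat 20:15 at or after Full Soundcheck ends Fri 17:45 → clear.
Sectional Mixing: starts Sun 09:45 at or after Full Soundcheck ends Fri 17:45 → clear.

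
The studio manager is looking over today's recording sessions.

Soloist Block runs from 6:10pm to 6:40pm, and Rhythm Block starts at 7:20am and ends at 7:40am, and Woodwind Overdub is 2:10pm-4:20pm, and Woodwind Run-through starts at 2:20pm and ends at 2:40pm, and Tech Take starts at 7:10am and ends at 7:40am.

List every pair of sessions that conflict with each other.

Sorted by start: Tech Take, Rhythm Block, Woodwind Overdub, Woodwind Run-through, Soloist Block.
Rhythm Block starts before Tech Take ends → Tech Take and Rhythm Block overlap.
Woodwind Overdub starts after Tech Take ends — done with Tech Take.
Woodwind Overdub starts after Rhythm Block ends — done with Rhythm Block.
Woodwind Run-through starts before Woodwind Overdub ends → Woodwind Overdub and Woodwind Run-through overlap.
Soloist Block starts after Woodwind Overdub ends.
Soloist Block starts after Woodwind Run-through ends.

Rhythm Block & Tech Take, Woodwind Overdub & Woodwind Run-through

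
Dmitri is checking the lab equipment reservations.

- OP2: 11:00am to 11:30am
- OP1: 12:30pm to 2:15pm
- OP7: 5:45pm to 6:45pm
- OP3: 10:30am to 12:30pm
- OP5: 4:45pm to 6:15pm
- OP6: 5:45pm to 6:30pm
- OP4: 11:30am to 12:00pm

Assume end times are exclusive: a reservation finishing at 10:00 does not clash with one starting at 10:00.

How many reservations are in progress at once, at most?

3

Sort all start/end points and keep a running count:
10:30am start OP3 → 1
11:00am start OP2 → 2
11:30am end OP2 → 1
11:30am start OP4 → 2
12:00pm end OP4 → 1
12:30pm end OP3 → 0
12:30pm start OP1 → 1
2:15pm end OP1 → 0
4:45pm start OP5 → 1
5:45pm start OP6 → 2
5:45pm start OP7 → 3
6:15pm end OP5 → 2
6:30pm end OP6 → 1
6:45pm end OP7 → 0
Peak is 3, at 5:45pm (OP5, OP6, OP7).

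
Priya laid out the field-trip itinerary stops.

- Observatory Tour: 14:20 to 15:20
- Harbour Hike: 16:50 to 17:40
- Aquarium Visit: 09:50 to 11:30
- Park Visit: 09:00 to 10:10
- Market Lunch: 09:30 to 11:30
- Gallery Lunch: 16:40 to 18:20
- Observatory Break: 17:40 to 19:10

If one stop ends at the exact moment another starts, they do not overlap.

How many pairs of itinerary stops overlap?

5

Sorted by start: Park Visit, Market Lunch, Aquarium Visit, Observatory Tour, Gallery Lunch, Harbour Hike, Observatory Break.
Market Lunch starts before Park Visit ends → Park Visit and Market Lunch overlap.
Aquarium Visit starts before Park Visit ends → Park Visit and Aquarium Visit overlap.
Observatory Tour starts after Park Visit ends; Park Visit is clear from here.
Aquarium Visit starts before Market Lunch ends → Market Lunch and Aquarium Visit overlap.
Observatory Tour starts after Market Lunch ends; Market Lunch is clear from here.
Observatory Tour starts after Aquarium Visit ends; Aquarium Visit is clear from here.
Gallery Lunch starts after Observatory Tour ends; Observatory Tour is clear from here.
Harbour Hike starts before Gallery Lunch ends → Gallery Lunch and Harbour Hike overlap.
Observatory Break starts before Gallery Lunch ends → Gallery Lunch and Observatory Break overlap.
Observatory Break starts exactly when Harbour Hike ends (back-to-back, no overlap).
Overlapping pairs: Aquarium Visit & Market Lunch, Aquarium Visit & Park Visit, Gallery Lunch & Harbour Hike, Gallery Lunch & Observatory Break, Market Lunch & Park Visit — 5 in total.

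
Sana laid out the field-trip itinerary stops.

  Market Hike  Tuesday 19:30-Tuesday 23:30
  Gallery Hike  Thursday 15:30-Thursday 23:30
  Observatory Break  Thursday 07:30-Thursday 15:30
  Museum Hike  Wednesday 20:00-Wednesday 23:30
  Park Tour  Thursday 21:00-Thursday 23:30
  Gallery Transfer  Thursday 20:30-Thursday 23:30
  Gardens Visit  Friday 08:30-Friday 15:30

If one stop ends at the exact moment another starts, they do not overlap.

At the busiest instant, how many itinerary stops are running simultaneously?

3

Walk through starts and ends in time order (an end at T is processed before a start at T):
Tuesday 19:30 start Market Hike → 1
Tuesday 23:30 end Market Hike → 0
Wednesday 20:00 start Museum Hike → 1
Wednesday 23:30 end Museum Hike → 0
Thursday 07:30 start Observatory Break → 1
Thursday 15:30 end Observatory Break → 0
Thursday 15:30 start Gallery Hike → 1
Thursday 20:30 start Gallery Transfer → 2
Thursday 21:00 start Park Tour → 3
Thursday 23:30 end Gallery Hike → 2
Thursday 23:30 end Gallery Transfer → 1
Thursday 23:30 end Park Tour → 0
Friday 08:30 start Gardens Visit → 1
Friday 15:30 end Gardens Visit → 0
Peak is 3, at Thursday 21:00 (Gallery Hike, Gallery Transfer, Park Tour).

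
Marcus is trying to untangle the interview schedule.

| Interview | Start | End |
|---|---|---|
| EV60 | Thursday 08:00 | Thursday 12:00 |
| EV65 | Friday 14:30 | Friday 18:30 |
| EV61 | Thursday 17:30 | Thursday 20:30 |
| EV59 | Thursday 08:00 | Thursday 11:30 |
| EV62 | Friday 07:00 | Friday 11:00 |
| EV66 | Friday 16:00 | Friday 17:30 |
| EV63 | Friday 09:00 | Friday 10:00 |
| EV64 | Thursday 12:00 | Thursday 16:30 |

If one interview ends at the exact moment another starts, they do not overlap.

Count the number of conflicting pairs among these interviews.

Sorted by start: EV59, EV60, EV64, EV61, EV62, EV63, EV65, EV66.
EV60 starts before EV59 ends → EV59 and EV60 overlap.
EV64 starts after EV59 ends; EV59 is clear from here.
EV64 starts exactly when EV60 ends (back-to-back, no overlap); EV60 is clear from here.
EV61 starts after EV64 ends; EV64 is clear from here.
EV62 starts after EV61 ends; EV61 is clear from here.
EV63 starts before EV62 ends → EV62 and EV63 overlap.
EV65 starts after EV62 ends; EV62 is clear from here.
EV65 starts after EV63 ends; EV63 is clear from here.
EV66 starts before EV65 ends → EV65 and EV66 overlap.
Overlapping pairs: EV59 & EV60, EV62 & EV63, EV65 & EV66 — 3 in total.

3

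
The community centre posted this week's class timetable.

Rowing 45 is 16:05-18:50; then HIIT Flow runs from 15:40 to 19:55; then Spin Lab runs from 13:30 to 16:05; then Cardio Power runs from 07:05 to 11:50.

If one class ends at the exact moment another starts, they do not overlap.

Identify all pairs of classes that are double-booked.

HIIT Flow & Rowing 45, HIIT Flow & Spin Lab

Two intervals overlap when each starts before the other ends.
Sorted by start: Cardio Power, Spin Lab, HIIT Flow, Rowing 45.
Spin Lab starts after Cardio Power ends, so Cardio Power has no further overlaps.
HIIT Flow starts before Spin Lab ends → Spin Lab and HIIT Flow overlap.
Rowing 45 starts exactly when Spin Lab ends (back-to-back, no overlap).
Rowing 45 starts before HIIT Flow ends → HIIT Flow and Rowing 45 overlap.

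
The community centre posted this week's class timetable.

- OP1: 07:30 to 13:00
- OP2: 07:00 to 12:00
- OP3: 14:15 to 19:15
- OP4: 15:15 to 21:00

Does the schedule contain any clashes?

Yes

Sorted by start: OP2, OP1, OP3, OP4.
OP1 starts before OP2 ends → OP2 and OP1 overlap.
That's a conflict, so the schedule is not conflict-free.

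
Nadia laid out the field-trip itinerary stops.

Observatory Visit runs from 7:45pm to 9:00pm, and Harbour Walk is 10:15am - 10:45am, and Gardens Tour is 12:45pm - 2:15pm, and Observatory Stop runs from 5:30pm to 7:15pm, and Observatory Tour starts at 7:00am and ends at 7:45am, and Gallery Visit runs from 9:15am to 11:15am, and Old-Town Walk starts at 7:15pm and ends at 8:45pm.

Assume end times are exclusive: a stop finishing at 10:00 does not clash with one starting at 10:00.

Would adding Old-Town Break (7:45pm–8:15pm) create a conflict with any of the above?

Yes — it overlaps Observatory Visit, Old-Town Walk

Observatory Tour: ends 7:45am at or before Old-Town Break starts 7:45pm → clear.
Gallery Visit: ends 11:15am at or before Old-Town Break starts 7:45pm → clear.
Harbour Walk: ends 10:45am at or before Old-Town Break starts 7:45pm → clear.
Gardens Tour: ends 2:15pm at or before Old-Town Break starts 7:45pm → clear.
Observatory Stop: ends 7:15pm at or before Old-Town Break starts 7:45pm → clear.
Old-Town Walk: starts 7:15pm before Old-Town Break ends 8:15pm, and ends 8:45pm after Old-Town Break starts 7:45pm → overlap.
Observatory Visit: starts 7:45pm before Old-Town Break ends 8:15pm, and ends 9:00pm after Old-Town Break starts 7:45pm → overlap.
Old-Town Break overlaps Old-Town Walk, Observatory Visit.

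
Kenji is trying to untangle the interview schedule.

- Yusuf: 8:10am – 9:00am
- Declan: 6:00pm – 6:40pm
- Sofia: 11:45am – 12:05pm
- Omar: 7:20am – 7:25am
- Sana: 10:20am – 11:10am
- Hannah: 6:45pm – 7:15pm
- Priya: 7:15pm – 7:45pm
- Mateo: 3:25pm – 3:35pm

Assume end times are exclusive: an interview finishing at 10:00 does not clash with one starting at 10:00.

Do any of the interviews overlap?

No

Two intervals overlap when each starts before the other ends.
Sorted by start: Omar, Yusuf, Sana, Sofia, Mateo, Declan, Hannah, Priya.
Yusuf starts after Omar ends, so Omar has no further overlaps.
Sana starts after Yusuf ends, so Yusuf has no further overlaps.
Sofia starts after Sana ends, so Sana has no further overlaps.
Mateo starts after Sofia ends, so Sofia has no further overlaps.
Declan starts after Mateo ends, so Mateo has no further overlaps.
Hannah starts after Declan ends, so Declan has no further overlaps.
Priya starts exactly when Hannah ends (back-to-back, no overlap).
Every pair is clear; the schedule has no overlaps.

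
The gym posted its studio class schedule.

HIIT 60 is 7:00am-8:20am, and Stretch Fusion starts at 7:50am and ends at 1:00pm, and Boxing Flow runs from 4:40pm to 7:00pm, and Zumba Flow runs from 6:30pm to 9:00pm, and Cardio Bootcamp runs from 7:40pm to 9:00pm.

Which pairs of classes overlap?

Boxing Flow & Zumba Flow, Cardio Bootcamp & Zumba Flow, HIIT 60 & Stretch Fusion

Two intervals overlap when each starts before the other ends.
Sorted by start: HIIT 60, Stretch Fusion, Boxing Flow, Zumba Flow, Cardio Bootcamp.
Stretch Fusion starts before HIIT 60 ends → HIIT 60 and Stretch Fusion overlap.
Boxing Flow starts after HIIT 60 ends, so HIIT 60 has no further overlaps.
Boxing Flow starts after Stretch Fusion ends, so Stretch Fusion has no further overlaps.
Zumba Flow starts before Boxing Flow ends → Boxing Flow and Zumba Flow overlap.
Cardio Bootcamp starts after Boxing Flow ends.
Cardio Bootcamp starts before Zumba Flow ends → Zumba Flow and Cardio Bootcamp overlap.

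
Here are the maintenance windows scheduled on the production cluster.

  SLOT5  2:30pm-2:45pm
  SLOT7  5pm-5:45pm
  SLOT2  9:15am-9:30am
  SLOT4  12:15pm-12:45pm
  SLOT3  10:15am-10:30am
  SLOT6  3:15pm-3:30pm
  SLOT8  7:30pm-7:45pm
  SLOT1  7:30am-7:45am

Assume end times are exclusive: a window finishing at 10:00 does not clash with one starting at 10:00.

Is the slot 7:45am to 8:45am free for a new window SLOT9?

SLOT1: ends 7:45am at or before SLOT9 starts 7:45am → clear.
SLOT2: starts 9:15am at or after SLOT9 ends 8:45am → clear.
SLOT3: starts 10:15am at or after SLOT9 ends 8:45am → clear.
SLOT4: starts 12:15pm at or after SLOT9 ends 8:45am → clear.
SLOT5: starts 2:30pm at or after SLOT9 ends 8:45am → clear.
SLOT6: starts 3:15pm at or after SLOT9 ends 8:45am → clear.
SLOT7: starts 5pm at or after SLOT9 ends 8:45am → clear.
SLOT8: starts 7:30pm at or after SLOT9 ends 8:45am → clear.

Yes — the slot is free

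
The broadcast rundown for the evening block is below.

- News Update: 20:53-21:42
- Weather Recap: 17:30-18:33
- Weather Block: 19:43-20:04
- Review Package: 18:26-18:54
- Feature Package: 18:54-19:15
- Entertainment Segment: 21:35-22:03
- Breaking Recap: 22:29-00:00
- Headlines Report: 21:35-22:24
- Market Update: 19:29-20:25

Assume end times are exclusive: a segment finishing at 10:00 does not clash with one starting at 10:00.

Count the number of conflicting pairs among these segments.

Sorted by start: Weather Recap, Review Package, Feature Package, Market Update, Weather Block, News Update, Entertainment Segment, Headlines Report, Breaking Recap.
Review Package starts before Weather Recap ends → Weather Recap and Review Package overlap.
Feature Package starts after Weather Recap ends; Weather Recap is clear from here.
Feature Package starts exactly when Review Package ends (back-to-back, no overlap); Review Package is clear from here.
Market Update starts after Feature Package ends; Feature Package is clear from here.
Weather Block starts before Market Update ends → Market Update and Weather Block overlap.
News Update starts after Market Update ends; Market Update is clear from here.
News Update starts after Weather Block ends; Weather Block is clear from here.
Entertainment Segment starts before News Update ends → News Update and Entertainment Segment overlap.
Headlines Report starts before News Update ends → News Update and Headlines Report overlap.
Breaking Recap starts after News Update ends.
Headlines Report starts before Entertainment Segment ends → Entertainment Segment and Headlines Report overlap.
Breaking Recap starts after Entertainment Segment ends.
Breaking Recap starts after Headlines Report ends.
Overlapping pairs: Entertainment Segment & Headlines Report, Entertainment Segment & News Update, Headlines Report & News Update, Market Update & Weather Block, Review Package & Weather Recap — 5 in total.

5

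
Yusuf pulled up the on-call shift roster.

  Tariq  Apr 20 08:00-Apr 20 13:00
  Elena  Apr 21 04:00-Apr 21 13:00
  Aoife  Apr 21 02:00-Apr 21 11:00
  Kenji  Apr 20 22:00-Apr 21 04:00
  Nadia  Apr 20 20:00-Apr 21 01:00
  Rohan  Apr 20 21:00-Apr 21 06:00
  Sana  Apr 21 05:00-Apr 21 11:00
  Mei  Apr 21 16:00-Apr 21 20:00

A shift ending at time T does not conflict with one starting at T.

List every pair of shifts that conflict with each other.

Check each pair: they overlap iff neither finishes before the other starts.
Sorted by start: Tariq, Nadia, Rohan, Kenji, Aoife, Elena, Sana, Mei.
Nadia starts after Tariq ends; Tariq is clear from here.
Rohan starts before Nadia ends → Nadia and Rohan overlap.
Kenji starts before Nadia ends → Nadia and Kenji overlap.
Aoife starts after Nadia ends; Nadia is clear from here.
Kenji starts before Rohan ends → Rohan and Kenji overlap.
Aoife starts before Rohan ends → Rohan and Aoife overlap.
Elena starts before Rohan ends → Rohan and Elena overlap.
Sana starts before Rohan ends → Rohan and Sana overlap.
Mei starts after Rohan ends.
Aoife starts before Kenji ends → Kenji and Aoife overlap.
Elena starts exactly when Kenji ends (back-to-back, no overlap); Kenji is clear from here.
Elena starts before Aoife ends → Aoife and Elena overlap.
Sana starts before Aoife ends → Aoife and Sana overlap.
Mei starts after Aoife ends.
Sana starts before Elena ends → Elena and Sana overlap.
Mei starts after Elena ends.
Mei starts after Sana ends.

Aoife & Elena, Aoife & Kenji, Aoife & Rohan, Aoife & Sana, Elena & Rohan, Elena & Sana, Kenji & Nadia, Kenji & Rohan, Nadia & Rohan, Rohan & Sana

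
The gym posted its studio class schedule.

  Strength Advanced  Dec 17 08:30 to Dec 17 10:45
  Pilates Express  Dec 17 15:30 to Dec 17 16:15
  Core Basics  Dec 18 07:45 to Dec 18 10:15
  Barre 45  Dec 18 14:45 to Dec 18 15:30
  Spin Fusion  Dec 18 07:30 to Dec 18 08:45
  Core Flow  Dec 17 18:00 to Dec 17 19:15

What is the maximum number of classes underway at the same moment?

2

Sort all start/end points and keep a running count:
Dec 17 08:30 start Strength Advanced → 1
Dec 17 10:45 end Strength Advanced → 0
Dec 17 15:30 start Pilates Express → 1
Dec 17 16:15 end Pilates Express → 0
Dec 17 18:00 start Core Flow → 1
Dec 17 19:15 end Core Flow → 0
Dec 18 07:30 start Spin Fusion → 1
Dec 18 07:45 start Core Basics → 2
Dec 18 08:45 end Spin Fusion → 1
Dec 18 10:15 end Core Basics → 0
Dec 18 14:45 start Barre 45 → 1
Dec 18 15:30 end Barre 45 → 0
Peak is 2, at Dec 18 07:45 (Core Basics, Spin Fusion).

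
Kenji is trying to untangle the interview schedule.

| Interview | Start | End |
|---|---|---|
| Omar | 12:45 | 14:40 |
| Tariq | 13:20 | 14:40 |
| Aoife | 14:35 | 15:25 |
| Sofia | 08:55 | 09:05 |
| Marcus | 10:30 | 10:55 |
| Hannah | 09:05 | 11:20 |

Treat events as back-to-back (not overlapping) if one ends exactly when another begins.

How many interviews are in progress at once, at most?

3

Sweep the timeline, counting +1 at each start and −1 at each end (ends before starts at a tie):
08:55 start Sofia → 1
09:05 end Sofia → 0
09:05 start Hannah → 1
10:30 start Marcus → 2
10:55 end Marcus → 1
11:20 end Hannah → 0
12:45 start Omar → 1
13:20 start Tariq → 2
14:35 start Aoife → 3
14:40 end Omar → 2
14:40 end Tariq → 1
15:25 end Aoife → 0
Peak is 3, at 14:35 (Aoife, Omar, Tariq).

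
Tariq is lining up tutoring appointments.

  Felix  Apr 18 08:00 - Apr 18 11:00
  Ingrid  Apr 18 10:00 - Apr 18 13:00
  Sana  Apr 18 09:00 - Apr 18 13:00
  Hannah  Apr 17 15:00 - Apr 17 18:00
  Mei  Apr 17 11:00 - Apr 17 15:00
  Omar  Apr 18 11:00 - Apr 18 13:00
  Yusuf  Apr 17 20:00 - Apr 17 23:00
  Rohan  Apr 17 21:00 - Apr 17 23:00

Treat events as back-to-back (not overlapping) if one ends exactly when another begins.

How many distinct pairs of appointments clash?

6

Sorted by start: Mei, Hannah, Yusuf, Rohan, Felix, Sana, Ingrid, Omar.
Hannah starts exactly when Mei ends (back-to-back, no overlap) — done with Mei.
Yusuf starts after Hannah ends — done with Hannah.
Rohan starts before Yusuf ends → Yusuf and Rohan overlap.
Felix starts after Yusuf ends — done with Yusuf.
Felix starts after Rohan ends — done with Rohan.
Sana starts before Felix ends → Felix and Sana overlap.
Ingrid starts before Felix ends → Felix and Ingrid overlap.
Omar starts exactly when Felix ends (back-to-back, no overlap).
Ingrid starts before Sana ends → Sana and Ingrid overlap.
Omar starts before Sana ends → Sana and Omar overlap.
Omar starts before Ingrid ends → Ingrid and Omar overlap.
Overlapping pairs: Felix & Ingrid, Felix & Sana, Ingrid & Omar, Ingrid & Sana, Omar & Sana, Rohan & Yusuf — 6 in total.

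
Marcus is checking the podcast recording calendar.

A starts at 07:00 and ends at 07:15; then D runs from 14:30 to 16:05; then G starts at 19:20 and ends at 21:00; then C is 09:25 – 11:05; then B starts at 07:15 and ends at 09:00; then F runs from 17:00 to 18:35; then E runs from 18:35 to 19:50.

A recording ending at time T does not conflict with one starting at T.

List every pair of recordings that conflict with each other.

E & G

Sorted by start: A, B, C, D, F, E, G.
B starts exactly when A ends (back-to-back, no overlap), so A has no further overlaps.
C starts after B ends, so B has no further overlaps.
D starts after C ends, so C has no further overlaps.
F starts after D ends, so D has no further overlaps.
E starts exactly when F ends (back-to-back, no overlap), so F has no further overlaps.
G starts before E ends → E and G overlap.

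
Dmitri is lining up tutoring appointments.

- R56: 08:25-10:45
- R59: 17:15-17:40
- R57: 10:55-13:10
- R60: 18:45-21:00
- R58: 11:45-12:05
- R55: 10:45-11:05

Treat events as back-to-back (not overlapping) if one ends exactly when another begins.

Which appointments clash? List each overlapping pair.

R55 & R57, R57 & R58

Sorted by start: R56, R55, R57, R58, R59, R60.
R55 starts exactly when R56 ends (back-to-back, no overlap), so nothing later overlaps R56 either.
R57 starts before R55 ends → R55 and R57 overlap.
R58 starts after R55 ends, so nothing later overlaps R55 either.
R58 starts before R57 ends → R57 and R58 overlap.
R59 starts after R57 ends, so nothing later overlaps R57 either.
R59 starts after R58 ends, so nothing later overlaps R58 either.
R60 starts after R59 ends.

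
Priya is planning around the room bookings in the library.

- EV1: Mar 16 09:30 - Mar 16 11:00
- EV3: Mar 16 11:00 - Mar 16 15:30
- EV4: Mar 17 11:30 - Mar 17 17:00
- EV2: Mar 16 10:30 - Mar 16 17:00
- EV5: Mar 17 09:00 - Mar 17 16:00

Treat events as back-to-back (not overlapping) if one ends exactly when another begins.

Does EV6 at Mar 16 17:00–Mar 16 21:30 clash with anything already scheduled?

No — it doesn't clash with anything

EV1: ends Mar 16 11:00 at or before EV6 starts Mar 16 17:00 → clear.
EV2: ends Mar 16 17:00 at or before EV6 starts Mar 16 17:00 → clear.
EV3: ends Mar 16 15:30 at or before EV6 starts Mar 16 17:00 → clear.
EV5: starts Mar 17 09:00 at or after EV6 ends Mar 16 21:30 → clear.
EV4: starts Mar 17 11:30 at or after EV6 ends Mar 16 21:30 → clear.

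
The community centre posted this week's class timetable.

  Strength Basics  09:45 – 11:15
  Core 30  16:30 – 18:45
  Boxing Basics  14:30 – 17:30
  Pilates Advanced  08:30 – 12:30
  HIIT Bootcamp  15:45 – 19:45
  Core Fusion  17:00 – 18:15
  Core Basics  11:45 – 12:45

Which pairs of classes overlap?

Check each pair: they overlap iff neither finishes before the other starts.
Sorted by start: Pilates Advanced, Strength Basics, Core Basics, Boxing Basics, HIIT Bootcamp, Core 30, Core Fusion.
Strength Basics starts before Pilates Advanced ends → Pilates Advanced and Strength Basics overlap.
Core Basics starts before Pilates Advanced ends → Pilates Advanced and Core Basics overlap.
Boxing Basics starts after Pilates Advanced ends; Pilates Advanced is clear from here.
Core Basics starts after Strength Basics ends; Strength Basics is clear from here.
Boxing Basics starts after Core Basics ends; Core Basics is clear from here.
HIIT Bootcamp starts before Boxing Basics ends → Boxing Basics and HIIT Bootcamp overlap.
Core 30 starts before Boxing Basics ends → Boxing Basics and Core 30 overlap.
Core Fusion starts before Boxing Basics ends → Boxing Basics and Core Fusion overlap.
Core 30 starts before HIIT Bootcamp ends → HIIT Bootcamp and Core 30 overlap.
Core Fusion starts before HIIT Bootcamp ends → HIIT Bootcamp and Core Fusion overlap.
Core Fusion starts before Core 30 ends → Core 30 and Core Fusion overlap.

Boxing Basics & Core 30, Boxing Basics & Core Fusion, Boxing Basics & HIIT Bootcamp, Core 30 & Core Fusion, Core 30 & HIIT Bootcamp, Core Basics & Pilates Advanced, Core Fusion & HIIT Bootcamp, Pilates Advanced & Strength Basics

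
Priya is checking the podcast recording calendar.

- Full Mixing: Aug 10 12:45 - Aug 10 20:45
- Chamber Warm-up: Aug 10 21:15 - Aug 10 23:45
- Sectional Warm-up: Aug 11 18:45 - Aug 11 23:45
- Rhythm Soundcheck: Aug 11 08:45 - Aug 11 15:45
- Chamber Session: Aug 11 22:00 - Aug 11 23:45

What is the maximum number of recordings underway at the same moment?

2

Sweep the timeline, counting +1 at each start and −1 at each end (ends before starts at a tie):
Aug 10 12:45 start Full Mixing → 1
Aug 10 20:45 end Full Mixing → 0
Aug 10 21:15 start Chamber Warm-up → 1
Aug 10 23:45 end Chamber Warm-up → 0
Aug 11 08:45 start Rhythm Soundcheck → 1
Aug 11 15:45 end Rhythm Soundcheck → 0
Aug 11 18:45 start Sectional Warm-up → 1
Aug 11 22:00 start Chamber Session → 2
Aug 11 23:45 end Chamber Session → 1
Aug 11 23:45 end Sectional Warm-up → 0
Peak is 2, at Aug 11 22:00 (Chamber Session, Sectional Warm-up).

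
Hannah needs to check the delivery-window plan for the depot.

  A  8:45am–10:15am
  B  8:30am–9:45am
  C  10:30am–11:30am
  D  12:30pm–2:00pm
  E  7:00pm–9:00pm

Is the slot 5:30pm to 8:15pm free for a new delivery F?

No — it overlaps E

B: ends 9:45am at or before F starts 5:30pm → clear.
A: ends 10:15am at or before F starts 5:30pm → clear.
C: ends 11:30am at or before F starts 5:30pm → clear.
D: ends 2:00pm at or before F starts 5:30pm → clear.
E: starts 7:00pm before F ends 8:15pm, and ends 9:00pm after F starts 5:30pm → overlap.
F overlaps E.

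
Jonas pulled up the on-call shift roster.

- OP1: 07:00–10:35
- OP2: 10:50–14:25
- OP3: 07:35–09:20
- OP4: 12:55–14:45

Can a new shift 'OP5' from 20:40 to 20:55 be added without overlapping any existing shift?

OP1: ends 10:35 at or before OP5 starts 20:40 → clear.
OP3: ends 09:20 at or before OP5 starts 20:40 → clear.
OP2: ends 14:25 at or before OP5 starts 20:40 → clear.
OP4: ends 14:45 at or before OP5 starts 20:40 → clear.

Yes — the slot is free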